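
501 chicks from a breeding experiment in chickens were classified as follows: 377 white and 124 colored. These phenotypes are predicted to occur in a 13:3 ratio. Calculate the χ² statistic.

Expected counts for N = 501 under a 13:3 ratio (total parts = 16):
  white: 501 × 13/16 = 407.0625
  colored: 501 × 3/16 = 93.9375
χ² = Σ (O − E)² / E
  white: (377 − 407.0625)² / 407.0625 = 2.2202
  colored: (124 − 93.9375)² / 93.9375 = 9.6208
χ² = 2.2202 + 9.6208 = 11.841

11.841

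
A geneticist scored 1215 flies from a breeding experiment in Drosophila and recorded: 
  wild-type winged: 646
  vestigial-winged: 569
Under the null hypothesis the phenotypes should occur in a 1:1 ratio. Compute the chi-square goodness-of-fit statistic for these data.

4.880

Under the 1:1 hypothesis (Σ ratio = 2, N = 1215):
  wild-type winged: 1215 × 1/2 = 607.5
  vestigial-winged: 1215 × 1/2 = 607.5
χ² = Σ (O − E)² / E
  wild-type winged: (646 − 607.5)² / 607.5 = 2.4399
  vestigial-winged: (569 − 607.5)² / 607.5 = 2.4399
χ² = 2.4399 + 2.4399 = 4.8798 ≈ 4.880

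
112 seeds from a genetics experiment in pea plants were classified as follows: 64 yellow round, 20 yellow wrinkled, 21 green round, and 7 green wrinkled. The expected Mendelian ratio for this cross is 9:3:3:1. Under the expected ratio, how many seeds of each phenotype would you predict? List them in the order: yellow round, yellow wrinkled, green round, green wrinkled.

Expected counts for N = 112 under a 9:3:3:1 ratio (total parts = 16):
  yellow round: 112 × 9/16 = 63
  yellow wrinkled: 112 × 3/16 = 21
  green round: 112 × 3/16 = 21
  green wrinkled: 112 × 1/16 = 7

63, 21, 21, 7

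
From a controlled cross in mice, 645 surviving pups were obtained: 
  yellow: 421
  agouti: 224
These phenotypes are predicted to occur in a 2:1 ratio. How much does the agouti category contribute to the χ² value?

0.377

Under the 2:1 hypothesis (Σ ratio = 3, N = 645):
  yellow: 645 × 2/3 = 430
  agouti: 645 × 1/3 = 215
Contribution of agouti: (224 − 215)² / 215 = 0.3767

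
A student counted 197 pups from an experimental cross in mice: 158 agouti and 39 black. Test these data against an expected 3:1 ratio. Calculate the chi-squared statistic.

2.844

Expected counts for N = 197 under a 3:1 ratio (total parts = 4):
  agouti: 197 × 3/4 = 147.75
  black: 197 × 1/4 = 49.25
χ² = Σ (O − E)² / E
  agouti: (158 − 147.75)² / 147.75 = 0.7111
  black: (39 − 49.25)² / 49.25 = 2.1332
χ² = 0.7111 + 2.1332 = 2.8443 ≈ 2.844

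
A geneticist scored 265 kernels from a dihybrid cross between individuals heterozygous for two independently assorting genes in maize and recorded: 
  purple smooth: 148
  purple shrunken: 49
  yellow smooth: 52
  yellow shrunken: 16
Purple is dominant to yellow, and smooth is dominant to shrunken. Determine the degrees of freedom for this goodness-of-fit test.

3

A dihybrid F₂ with independent assortment and complete dominance at both loci gives a 9:3:3:1 phenotypic ratio.
A goodness-of-fit test with 4 phenotype classes has df = 4 − 1 = 3.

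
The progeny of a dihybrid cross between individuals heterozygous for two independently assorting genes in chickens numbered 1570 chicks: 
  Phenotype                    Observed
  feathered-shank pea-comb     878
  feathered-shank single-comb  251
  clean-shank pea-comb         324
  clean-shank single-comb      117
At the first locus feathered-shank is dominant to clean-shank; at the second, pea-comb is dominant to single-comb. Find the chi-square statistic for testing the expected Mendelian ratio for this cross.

A dihybrid F₂ with independent assortment and complete dominance at both loci gives a 9:3:3:1 phenotypic ratio.
Expected counts for N = 1570 under a 9:3:3:1 ratio (total parts = 16):
  feathered-shank pea-comb: 1570 × 9/16 = 883.125
  feathered-shank single-comb: 1570 × 3/16 = 294.375
  clean-shank pea-comb: 1570 × 3/16 = 294.375
  clean-shank single-comb: 1570 × 1/16 = 98.125
χ² = Σ (O − E)² / E
  feathered-shank pea-comb: (878 − 883.125)² / 883.125 = 0.0297
  feathered-shank single-comb: (251 − 294.375)² / 294.375 = 6.3911
  clean-shank pea-comb: (324 − 294.375)² / 294.375 = 2.9814
  clean-shank single-comb: (117 − 98.125)² / 98.125 = 3.6307
χ² = 0.0297 + 6.3911 + 2.9814 + 3.6307 = 13.0329 ≈ 13.033

13.033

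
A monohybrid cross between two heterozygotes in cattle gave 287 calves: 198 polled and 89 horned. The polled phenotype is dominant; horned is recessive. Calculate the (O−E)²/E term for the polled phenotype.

For a monohybrid cross between heterozygotes with complete dominance, the expected phenotypic ratio is 3:1.
Total ratio parts = 4. Expected numbers out of 287:
  polled: 287 × 3/4 = 215.25
  horned: 287 × 1/4 = 71.75
Contribution of polled: (198 − 215.25)² / 215.25 = 1.3824

1.382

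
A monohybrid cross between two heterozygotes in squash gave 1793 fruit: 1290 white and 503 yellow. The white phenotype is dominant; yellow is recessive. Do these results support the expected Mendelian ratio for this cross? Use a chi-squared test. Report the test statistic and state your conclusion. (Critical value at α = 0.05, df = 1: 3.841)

8.916; not consistent

For a monohybrid cross between heterozygotes with complete dominance, the expected phenotypic ratio is 3:1.
Total ratio parts = 4. Expected numbers out of 1793:
  white: 1793 × 3/4 = 1344.75
  yellow: 1793 × 1/4 = 448.25
χ² = Σ (O − E)² / E
  white: (1290 − 1344.75)² / 1344.75 = 2.2291
  yellow: (503 − 448.25)² / 448.25 = 6.6873
χ² = 2.2291 + 6.6873 = 8.9164 ≈ 8.916
Degrees of freedom = 2 − 1 = 1; critical value at α = 0.05 is 3.841.
Since 8.916 > 3.841, we reject the null hypothesis — the data do not fit the 3:1 ratio.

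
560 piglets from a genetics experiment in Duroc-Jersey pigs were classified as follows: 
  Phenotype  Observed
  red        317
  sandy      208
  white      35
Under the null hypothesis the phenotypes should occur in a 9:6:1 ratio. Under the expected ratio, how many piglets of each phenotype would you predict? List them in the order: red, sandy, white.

315, 210, 35

Under the 9:6:1 hypothesis (Σ ratio = 16, N = 560):
  red: 560 × 9/16 = 315
  sandy: 560 × 6/16 = 210
  white: 560 × 1/16 = 35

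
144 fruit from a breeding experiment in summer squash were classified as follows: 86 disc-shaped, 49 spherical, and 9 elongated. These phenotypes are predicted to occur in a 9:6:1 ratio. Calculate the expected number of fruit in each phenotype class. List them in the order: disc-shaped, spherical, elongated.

81, 54, 9

The 9:6:1 ratio has 16 parts, so with N = 144 the expected counts are:
  disc-shaped: 144 × 9/16 = 81
  spherical: 144 × 6/16 = 54
  elongated: 144 × 1/16 = 9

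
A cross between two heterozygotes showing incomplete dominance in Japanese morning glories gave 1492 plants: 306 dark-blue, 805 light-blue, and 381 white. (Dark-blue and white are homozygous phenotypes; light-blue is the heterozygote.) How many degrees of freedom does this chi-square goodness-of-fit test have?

With incomplete dominance, a heterozygote × heterozygote cross gives a 1:2:1 phenotypic ratio.
A goodness-of-fit test with 3 phenotype classes has df = 3 − 1 = 2.

2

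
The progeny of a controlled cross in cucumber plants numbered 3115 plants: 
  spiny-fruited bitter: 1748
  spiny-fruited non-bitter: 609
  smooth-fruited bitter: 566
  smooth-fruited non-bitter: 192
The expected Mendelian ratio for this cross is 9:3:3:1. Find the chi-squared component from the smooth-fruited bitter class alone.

Expected counts for N = 3115 under a 9:3:3:1 ratio (total parts = 16):
  spiny-fruited bitter: 3115 × 9/16 = 1752.1875
  spiny-fruited non-bitter: 3115 × 3/16 = 584.0625
  smooth-fruited bitter: 3115 × 3/16 = 584.0625
  smooth-fruited non-bitter: 3115 × 1/16 = 194.6875
Contribution of smooth-fruited bitter: (566 − 584.0625)² / 584.0625 = 0.5586

0.559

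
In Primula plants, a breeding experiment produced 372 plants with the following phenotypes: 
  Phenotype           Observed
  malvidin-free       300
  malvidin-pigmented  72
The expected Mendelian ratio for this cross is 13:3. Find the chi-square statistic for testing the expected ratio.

Total ratio parts = 16. Expected numbers out of 372:
  malvidin-free: 372 × 13/16 = 302.25
  malvidin-pigmented: 372 × 3/16 = 69.75
χ² = Σ (O − E)² / E
  malvidin-free: (300 − 302.25)² / 302.25 = 0.0167
  malvidin-pigmented: (72 − 69.75)² / 69.75 = 0.0726
χ² = 0.0167 + 0.0726 = 0.0893 ≈ 0.089

0.089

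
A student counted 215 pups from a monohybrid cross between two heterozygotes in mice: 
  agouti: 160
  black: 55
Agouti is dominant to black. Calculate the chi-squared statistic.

0.039

For a monohybrid cross between heterozygotes with complete dominance, the expected phenotypic ratio is 3:1.
Under the 3:1 hypothesis (Σ ratio = 4, N = 215):
  agouti: 215 × 3/4 = 161.25
  black: 215 × 1/4 = 53.75
χ² = Σ (O − E)² / E
  agouti: (160 − 161.25)² / 161.25 = 0.0097
  black: (55 − 53.75)² / 53.75 = 0.0291
χ² = 0.0097 + 0.0291 = 0.0388 ≈ 0.039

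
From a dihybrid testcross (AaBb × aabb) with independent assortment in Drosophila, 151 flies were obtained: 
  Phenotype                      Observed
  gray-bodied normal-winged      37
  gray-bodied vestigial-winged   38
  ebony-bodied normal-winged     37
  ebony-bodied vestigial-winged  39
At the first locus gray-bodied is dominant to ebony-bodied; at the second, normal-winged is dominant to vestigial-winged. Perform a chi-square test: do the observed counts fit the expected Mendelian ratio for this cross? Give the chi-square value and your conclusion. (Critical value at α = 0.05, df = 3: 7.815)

0.073; consistent

A dihybrid testcross with independent assortment gives a 1:1:1:1 ratio.
Under the 1:1:1:1 hypothesis (Σ ratio = 4, N = 151):
  gray-bodied normal-winged: 151 × 1/4 = 37.75
  gray-bodied vestigial-winged: 151 × 1/4 = 37.75
  ebony-bodied normal-winged: 151 × 1/4 = 37.75
  ebony-bodied vestigial-winged: 151 × 1/4 = 37.75
χ² = Σ (O − E)² / E
  gray-bodied normal-winged: (37 − 37.75)² / 37.75 = 0.0149
  gray-bodied vestigial-winged: (38 − 37.75)² / 37.75 = 0.0017
  ebony-bodied normal-winged: (37 − 37.75)² / 37.75 = 0.0149
  ebony-bodied vestigial-winged: (39 − 37.75)² / 37.75 = 0.0414
χ² = 0.0149 + 0.0017 + 0.0149 + 0.0414 = 0.0729 ≈ 0.073
Degrees of freedom = 4 − 1 = 3; critical value at α = 0.05 is 7.815.
Since 0.073 < 7.815, we fail to reject the null hypothesis — the data are consistent with the 1:1:1:1 ratio.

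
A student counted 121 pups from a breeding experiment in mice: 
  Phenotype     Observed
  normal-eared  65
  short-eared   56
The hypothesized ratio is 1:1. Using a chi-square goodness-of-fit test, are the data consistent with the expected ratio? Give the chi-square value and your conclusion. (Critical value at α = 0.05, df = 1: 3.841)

Total ratio parts = 2. Expected numbers out of 121:
  normal-eared: 121 × 1/2 = 60.5
  short-eared: 121 × 1/2 = 60.5
χ² = Σ (O − E)² / E
  normal-eared: (65 − 60.5)² / 60.5 = 0.3347
  short-eared: (56 − 60.5)² / 60.5 = 0.3347
χ² = 0.3347 + 0.3347 = 0.6694 ≈ 0.669
Degrees of freedom = 2 − 1 = 1; critical value at α = 0.05 is 3.841.
Since 0.669 < 3.841, we fail to reject the null hypothesis — the data are consistent with the 1:1 ratio.

0.669; consistent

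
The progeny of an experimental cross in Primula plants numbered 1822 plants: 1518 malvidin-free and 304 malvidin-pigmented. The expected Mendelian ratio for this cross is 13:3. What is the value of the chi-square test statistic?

Under the 13:3 hypothesis (Σ ratio = 16, N = 1822):
  malvidin-free: 1822 × 13/16 = 1480.375
  malvidin-pigmented: 1822 × 3/16 = 341.625
χ² = Σ (O − E)² / E
  malvidin-free: (1518 − 1480.375)² / 1480.375 = 0.9563
  malvidin-pigmented: (304 − 341.625)² / 341.625 = 4.1438
χ² = 0.9563 + 4.1438 = 5.1001 ≈ 5.100

5.100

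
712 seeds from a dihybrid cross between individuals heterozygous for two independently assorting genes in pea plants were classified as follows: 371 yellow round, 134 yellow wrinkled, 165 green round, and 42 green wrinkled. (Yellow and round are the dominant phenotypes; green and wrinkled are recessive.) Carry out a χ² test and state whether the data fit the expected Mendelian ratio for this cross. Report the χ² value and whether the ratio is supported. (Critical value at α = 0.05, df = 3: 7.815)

A dihybrid F₂ with independent assortment and complete dominance at both loci gives a 9:3:3:1 phenotypic ratio.
Expected counts for N = 712 under a 9:3:3:1 ratio (total parts = 16):
  yellow round: 712 × 9/16 = 400.5
  yellow wrinkled: 712 × 3/16 = 133.5
  green round: 712 × 3/16 = 133.5
  green wrinkled: 712 × 1/16 = 44.5
χ² = Σ (O − E)² / E
  yellow round: (371 − 400.5)² / 400.5 = 2.1729
  yellow wrinkled: (134 − 133.5)² / 133.5 = 0.0019
  green round: (165 − 133.5)² / 133.5 = 7.4326
  green wrinkled: (42 − 44.5)² / 44.5 = 0.1404
χ² = 2.1729 + 0.0019 + 7.4326 + 0.1404 = 9.7478 ≈ 9.748
Degrees of freedom = 4 − 1 = 3; critical value at α = 0.05 is 7.815.
Since 9.748 > 7.815, we reject the null hypothesis — the data do not fit the 9:3:3:1 ratio.

9.748; not consistent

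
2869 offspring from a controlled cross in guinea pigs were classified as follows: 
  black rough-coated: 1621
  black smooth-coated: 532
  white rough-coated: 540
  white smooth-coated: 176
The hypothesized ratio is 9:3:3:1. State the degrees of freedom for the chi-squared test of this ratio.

A goodness-of-fit test with 4 phenotype classes has df = 4 − 1 = 3.

3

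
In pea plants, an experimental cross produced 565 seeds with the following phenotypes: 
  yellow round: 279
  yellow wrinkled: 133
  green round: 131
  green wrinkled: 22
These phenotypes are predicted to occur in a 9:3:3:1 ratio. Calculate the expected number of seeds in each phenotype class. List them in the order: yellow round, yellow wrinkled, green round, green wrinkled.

The 9:3:3:1 ratio has 16 parts, so with N = 565 the expected counts are:
  yellow round: 565 × 9/16 = 317.8125
  yellow wrinkled: 565 × 3/16 = 105.9375
  green round: 565 × 3/16 = 105.9375
  green wrinkled: 565 × 1/16 = 35.3125

317.8125, 105.9375, 105.9375, 35.3125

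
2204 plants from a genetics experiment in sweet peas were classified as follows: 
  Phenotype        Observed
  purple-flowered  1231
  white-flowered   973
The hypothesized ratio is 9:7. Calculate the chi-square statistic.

0.141

Expected counts for N = 2204 under a 9:7 ratio (total parts = 16):
  purple-flowered: 2204 × 9/16 = 1239.75
  white-flowered: 2204 × 7/16 = 964.25
χ² = Σ (O − E)² / E
  purple-flowered: (1231 − 1239.75)² / 1239.75 = 0.0618
  white-flowered: (973 − 964.25)² / 964.25 = 0.0794
χ² = 0.0618 + 0.0794 = 0.1412 ≈ 0.141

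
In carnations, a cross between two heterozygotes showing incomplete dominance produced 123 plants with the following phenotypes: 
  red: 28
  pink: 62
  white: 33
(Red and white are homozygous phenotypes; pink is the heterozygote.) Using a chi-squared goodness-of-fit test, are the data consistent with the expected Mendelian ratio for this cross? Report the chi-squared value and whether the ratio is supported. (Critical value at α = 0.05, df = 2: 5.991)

With incomplete dominance, a heterozygote × heterozygote cross gives a 1:2:1 phenotypic ratio.
Total ratio parts = 4. Expected numbers out of 123:
  red: 123 × 1/4 = 30.75
  pink: 123 × 2/4 = 61.5
  white: 123 × 1/4 = 30.75
χ² = Σ (O − E)² / E
  red: (28 − 30.75)² / 30.75 = 0.2459
  pink: (62 − 61.5)² / 61.5 = 0.0041
  white: (33 − 30.75)² / 30.75 = 0.1646
χ² = 0.2459 + 0.0041 + 0.1646 = 0.4146 ≈ 0.415
Degrees of freedom = 3 − 1 = 2; critical value at α = 0.05 is 5.991.
Since 0.415 < 5.991, we fail to reject the null hypothesis — the data are consistent with the 1:2:1 ratio.

0.415; consistent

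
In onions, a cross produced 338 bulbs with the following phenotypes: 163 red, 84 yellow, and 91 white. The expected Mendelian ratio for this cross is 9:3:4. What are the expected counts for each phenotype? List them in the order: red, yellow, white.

190.125, 63.375, 84.5

Total ratio parts = 16. Expected numbers out of 338:
  red: 338 × 9/16 = 190.125
  yellow: 338 × 3/16 = 63.375
  white: 338 × 4/16 = 84.5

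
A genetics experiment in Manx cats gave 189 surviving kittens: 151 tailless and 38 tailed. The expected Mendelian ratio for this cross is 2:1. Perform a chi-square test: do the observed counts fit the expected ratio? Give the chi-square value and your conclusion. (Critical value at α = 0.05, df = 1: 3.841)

Under the 2:1 hypothesis (Σ ratio = 3, N = 189):
  tailless: 189 × 2/3 = 126
  tailed: 189 × 1/3 = 63
χ² = Σ (O − E)² / E
  tailless: (151 − 126)² / 126 = 4.9603
  tailed: (38 − 63)² / 63 = 9.9206
χ² = 4.9603 + 9.9206 = 14.8809 ≈ 14.881
Degrees of freedom = 2 − 1 = 1; critical value at α = 0.05 is 3.841.
Since 14.881 > 3.841, we reject the null hypothesis — the data do not fit the 2:1 ratio.

14.881; not consistent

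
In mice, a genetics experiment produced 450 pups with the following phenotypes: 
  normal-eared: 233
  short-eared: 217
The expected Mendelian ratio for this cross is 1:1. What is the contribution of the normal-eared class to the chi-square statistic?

0.284

The 1:1 ratio has 2 parts, so with N = 450 the expected counts are:
  normal-eared: 450 × 1/2 = 225
  short-eared: 450 × 1/2 = 225
Contribution of normal-eared: (233 − 225)² / 225 = 0.2844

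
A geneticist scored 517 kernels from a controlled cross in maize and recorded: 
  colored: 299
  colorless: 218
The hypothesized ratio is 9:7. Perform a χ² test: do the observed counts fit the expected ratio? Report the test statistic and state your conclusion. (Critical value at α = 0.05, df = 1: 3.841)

0.527; consistent

Total ratio parts = 16. Expected numbers out of 517:
  colored: 517 × 9/16 = 290.8125
  colorless: 517 × 7/16 = 226.1875
χ² = Σ (O − E)² / E
  colored: (299 − 290.8125)² / 290.8125 = 0.2305
  colorless: (218 − 226.1875)² / 226.1875 = 0.2964
χ² = 0.2305 + 0.2964 = 0.5269 ≈ 0.527
Degrees of freedom = 2 − 1 = 1; critical value at α = 0.05 is 3.841.
Since 0.527 < 3.841, we fail to reject the null hypothesis — the data are consistent with the 9:7 ratio.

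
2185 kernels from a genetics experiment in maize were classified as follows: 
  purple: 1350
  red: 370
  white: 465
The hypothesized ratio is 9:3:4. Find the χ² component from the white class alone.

The 9:3:4 ratio has 16 parts, so with N = 2185 the expected counts are:
  purple: 2185 × 9/16 = 1229.0625
  red: 2185 × 3/16 = 409.6875
  white: 2185 × 4/16 = 546.25
Contribution of white: (465 − 546.25)² / 546.25 = 12.0852

12.085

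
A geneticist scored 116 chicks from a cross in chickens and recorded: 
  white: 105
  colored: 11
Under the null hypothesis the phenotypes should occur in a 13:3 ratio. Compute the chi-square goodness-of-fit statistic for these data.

6.539

Expected counts for N = 116 under a 13:3 ratio (total parts = 16):
  white: 116 × 13/16 = 94.25
  colored: 116 × 3/16 = 21.75
χ² = Σ (O − E)² / E
  white: (105 − 94.25)² / 94.25 = 1.2261
  colored: (11 − 21.75)² / 21.75 = 5.3132
χ² = 1.2261 + 5.3132 = 6.5393 ≈ 6.539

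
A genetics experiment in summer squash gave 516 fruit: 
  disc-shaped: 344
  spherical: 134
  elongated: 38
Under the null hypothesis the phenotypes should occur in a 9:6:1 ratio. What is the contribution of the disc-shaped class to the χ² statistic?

9.954

Under the 9:6:1 hypothesis (Σ ratio = 16, N = 516):
  disc-shaped: 516 × 9/16 = 290.25
  spherical: 516 × 6/16 = 193.5
  elongated: 516 × 1/16 = 32.25
Contribution of disc-shaped: (344 − 290.25)² / 290.25 = 9.9537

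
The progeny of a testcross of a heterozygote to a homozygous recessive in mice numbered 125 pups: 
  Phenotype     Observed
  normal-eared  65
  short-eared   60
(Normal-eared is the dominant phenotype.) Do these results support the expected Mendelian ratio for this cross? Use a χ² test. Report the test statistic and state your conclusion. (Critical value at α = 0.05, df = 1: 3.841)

0.200; consistent

A testcross of a heterozygote (Aa × aa) gives a 1:1 phenotypic ratio.
Total ratio parts = 2. Expected numbers out of 125:
  normal-eared: 125 × 1/2 = 62.5
  short-eared: 125 × 1/2 = 62.5
χ² = Σ (O − E)² / E
  normal-eared: (65 − 62.5)² / 62.5 = 0.1000
  short-eared: (60 − 62.5)² / 62.5 = 0.1000
χ² = 0.1000 + 0.1000 = 0.200
Degrees of freedom = 2 − 1 = 1; critical value at α = 0.05 is 3.841.
Since 0.200 < 3.841, we fail to reject the null hypothesis — the data are consistent with the 1:1 ratio.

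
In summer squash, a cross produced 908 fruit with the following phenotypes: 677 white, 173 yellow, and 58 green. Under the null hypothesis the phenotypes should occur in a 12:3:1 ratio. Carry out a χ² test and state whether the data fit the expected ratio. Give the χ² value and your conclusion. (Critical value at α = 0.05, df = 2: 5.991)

Total ratio parts = 16. Expected numbers out of 908:
  white: 908 × 12/16 = 681
  yellow: 908 × 3/16 = 170.25
  green: 908 × 1/16 = 56.75
χ² = Σ (O − E)² / E
  white: (677 − 681)² / 681 = 0.0235
  yellow: (173 − 170.25)² / 170.25 = 0.0444
  green: (58 − 56.75)² / 56.75 = 0.0275
χ² = 0.0235 + 0.0444 + 0.0275 = 0.0954 ≈ 0.095
Degrees of freedom = 3 − 1 = 2; critical value at α = 0.05 is 5.991.
Since 0.095 < 5.991, we fail to reject the null hypothesis — the data are consistent with the 12:3:1 ratio.

0.095; consistent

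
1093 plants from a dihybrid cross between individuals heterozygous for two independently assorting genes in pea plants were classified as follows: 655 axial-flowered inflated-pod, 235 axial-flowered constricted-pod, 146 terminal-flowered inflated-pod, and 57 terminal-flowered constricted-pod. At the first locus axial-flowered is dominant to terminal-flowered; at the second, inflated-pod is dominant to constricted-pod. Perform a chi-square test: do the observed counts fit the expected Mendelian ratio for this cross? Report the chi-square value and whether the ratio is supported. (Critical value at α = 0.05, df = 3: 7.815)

25.860; not consistent

A dihybrid F₂ with independent assortment and complete dominance at both loci gives a 9:3:3:1 phenotypic ratio.
The 9:3:3:1 ratio has 16 parts, so with N = 1093 the expected counts are:
  axial-flowered inflated-pod: 1093 × 9/16 = 614.8125
  axial-flowered constricted-pod: 1093 × 3/16 = 204.9375
  terminal-flowered inflated-pod: 1093 × 3/16 = 204.9375
  terminal-flowered constricted-pod: 1093 × 1/16 = 68.3125
χ² = Σ (O − E)² / E
  axial-flowered inflated-pod: (655 − 614.8125)² / 614.8125 = 2.6269
  axial-flowered constricted-pod: (235 − 204.9375)² / 204.9375 = 4.4099
  terminal-flowered inflated-pod: (146 − 204.9375)² / 204.9375 = 16.9497
  terminal-flowered constricted-pod: (57 − 68.3125)² / 68.3125 = 1.8733
χ² = 2.6269 + 4.4099 + 16.9497 + 1.8733 = 25.8598 ≈ 25.860
Degrees of freedom = 4 − 1 = 3; critical value at α = 0.05 is 7.815.
Since 25.860 > 7.815, we reject the null hypothesis — the data do not fit the 9:3:3:1 ratio.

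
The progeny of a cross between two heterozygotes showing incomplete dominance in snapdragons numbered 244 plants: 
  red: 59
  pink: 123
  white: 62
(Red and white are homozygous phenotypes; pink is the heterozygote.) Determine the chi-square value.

0.090

With incomplete dominance, a heterozygote × heterozygote cross gives a 1:2:1 phenotypic ratio.
Under the 1:2:1 hypothesis (Σ ratio = 4, N = 244):
  red: 244 × 1/4 = 61
  pink: 244 × 2/4 = 122
  white: 244 × 1/4 = 61
χ² = Σ (O − E)² / E
  red: (59 − 61)² / 61 = 0.0656
  pink: (123 − 122)² / 122 = 0.0082
  white: (62 − 61)² / 61 = 0.0164
χ² = 0.0656 + 0.0082 + 0.0164 = 0.0902 ≈ 0.090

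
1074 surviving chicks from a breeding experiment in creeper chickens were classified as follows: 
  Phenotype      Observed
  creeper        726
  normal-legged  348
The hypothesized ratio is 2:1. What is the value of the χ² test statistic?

0.419

The 2:1 ratio has 3 parts, so with N = 1074 the expected counts are:
  creeper: 1074 × 2/3 = 716
  normal-legged: 1074 × 1/3 = 358
χ² = Σ (O − E)² / E
  creeper: (726 − 716)² / 716 = 0.1397
  normal-legged: (348 − 358)² / 358 = 0.2793
χ² = 0.1397 + 0.2793 = 0.419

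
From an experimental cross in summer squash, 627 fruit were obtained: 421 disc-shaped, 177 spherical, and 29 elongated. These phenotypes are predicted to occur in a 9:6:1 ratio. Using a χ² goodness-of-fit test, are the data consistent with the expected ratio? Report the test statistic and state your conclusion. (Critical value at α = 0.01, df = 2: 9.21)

30.249; not consistent

The 9:6:1 ratio has 16 parts, so with N = 627 the expected counts are:
  disc-shaped: 627 × 9/16 = 352.6875
  spherical: 627 × 6/16 = 235.125
  elongated: 627 × 1/16 = 39.1875
χ² = Σ (O − E)² / E
  disc-shaped: (421 − 352.6875)² / 352.6875 = 13.2315
  spherical: (177 − 235.125)² / 235.125 = 14.3690
  elongated: (29 − 39.1875)² / 39.1875 = 2.6484
χ² = 13.2315 + 14.3690 + 2.6484 = 30.2489 ≈ 30.249
Degrees of freedom = 3 − 1 = 2; critical value at α = 0.01 is 9.21.
Since 30.249 > 9.21, we reject the null hypothesis — the data do not fit the 9:6:1 ratio.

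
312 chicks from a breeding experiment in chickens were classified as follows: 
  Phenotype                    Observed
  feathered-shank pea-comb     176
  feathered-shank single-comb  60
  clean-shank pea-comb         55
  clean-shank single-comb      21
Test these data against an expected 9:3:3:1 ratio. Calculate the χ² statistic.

Total ratio parts = 16. Expected numbers out of 312:
  feathered-shank pea-comb: 312 × 9/16 = 175.5
  feathered-shank single-comb: 312 × 3/16 = 58.5
  clean-shank pea-comb: 312 × 3/16 = 58.5
  clean-shank single-comb: 312 × 1/16 = 19.5
χ² = Σ (O − E)² / E
  feathered-shank pea-comb: (176 − 175.5)² / 175.5 = 0.0014
  feathered-shank single-comb: (60 − 58.5)² / 58.5 = 0.0385
  clean-shank pea-comb: (55 − 58.5)² / 58.5 = 0.2094
  clean-shank single-comb: (21 − 19.5)² / 19.5 = 0.1154
χ² = 0.0014 + 0.0385 + 0.2094 + 0.1154 = 0.3647 ≈ 0.365

0.365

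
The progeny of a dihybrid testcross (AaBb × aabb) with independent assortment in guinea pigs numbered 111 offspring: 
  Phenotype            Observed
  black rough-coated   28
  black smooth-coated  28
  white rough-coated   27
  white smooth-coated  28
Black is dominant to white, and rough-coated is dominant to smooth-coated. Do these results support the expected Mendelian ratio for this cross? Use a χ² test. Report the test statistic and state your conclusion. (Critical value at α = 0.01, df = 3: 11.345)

0.027; consistent

A dihybrid testcross with independent assortment gives a 1:1:1:1 ratio.
Under the 1:1:1:1 hypothesis (Σ ratio = 4, N = 111):
  black rough-coated: 111 × 1/4 = 27.75
  black smooth-coated: 111 × 1/4 = 27.75
  white rough-coated: 111 × 1/4 = 27.75
  white smooth-coated: 111 × 1/4 = 27.75
χ² = Σ (O − E)² / E
  black rough-coated: (28 − 27.75)² / 27.75 = 0.0023
  black smooth-coated: (28 − 27.75)² / 27.75 = 0.0023
  white rough-coated: (27 − 27.75)² / 27.75 = 0.0203
  white smooth-coated: (28 − 27.75)² / 27.75 = 0.0023
χ² = 0.0023 + 0.0023 + 0.0203 + 0.0023 = 0.0272 ≈ 0.027
Degrees of freedom = 4 − 1 = 3; critical value at α = 0.01 is 11.345.
Since 0.027 < 11.345, we fail to reject the null hypothesis — the data are consistent with the 1:1:1:1 ratio.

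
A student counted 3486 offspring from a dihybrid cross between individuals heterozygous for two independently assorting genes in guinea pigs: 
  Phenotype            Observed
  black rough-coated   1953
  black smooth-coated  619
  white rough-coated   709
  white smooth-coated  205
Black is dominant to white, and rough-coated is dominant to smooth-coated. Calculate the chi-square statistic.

7.318

A dihybrid F₂ with independent assortment and complete dominance at both loci gives a 9:3:3:1 phenotypic ratio.
Under the 9:3:3:1 hypothesis (Σ ratio = 16, N = 3486):
  black rough-coated: 3486 × 9/16 = 1960.875
  black smooth-coated: 3486 × 3/16 = 653.625
  white rough-coated: 3486 × 3/16 = 653.625
  white smooth-coated: 3486 × 1/16 = 217.875
χ² = Σ (O − E)² / E
  black rough-coated: (1953 − 1960.875)² / 1960.875 = 0.0316
  black smooth-coated: (619 − 653.625)² / 653.625 = 1.8342
  white rough-coated: (709 − 653.625)² / 653.625 = 4.6914
  white smooth-coated: (205 − 217.875)² / 217.875 = 0.7608
χ² = 0.0316 + 1.8342 + 4.6914 + 0.7608 = 7.318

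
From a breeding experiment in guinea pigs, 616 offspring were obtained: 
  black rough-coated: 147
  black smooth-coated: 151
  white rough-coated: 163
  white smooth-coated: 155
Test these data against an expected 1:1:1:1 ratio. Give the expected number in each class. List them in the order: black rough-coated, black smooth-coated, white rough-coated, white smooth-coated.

154, 154, 154, 154

Expected counts for N = 616 under a 1:1:1:1 ratio (total parts = 4):
  black rough-coated: 616 × 1/4 = 154
  black smooth-coated: 616 × 1/4 = 154
  white rough-coated: 616 × 1/4 = 154
  white smooth-coated: 616 × 1/4 = 154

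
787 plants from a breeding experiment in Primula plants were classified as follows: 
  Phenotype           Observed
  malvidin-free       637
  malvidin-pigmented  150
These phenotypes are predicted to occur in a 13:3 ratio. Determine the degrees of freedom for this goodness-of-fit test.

1

A goodness-of-fit test with 2 phenotype classes has df = 2 − 1 = 1.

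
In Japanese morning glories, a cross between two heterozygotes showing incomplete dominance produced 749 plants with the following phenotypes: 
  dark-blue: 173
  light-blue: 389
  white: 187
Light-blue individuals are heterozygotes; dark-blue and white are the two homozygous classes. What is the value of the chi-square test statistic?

1.646

With incomplete dominance, a heterozygote × heterozygote cross gives a 1:2:1 phenotypic ratio.
Under the 1:2:1 hypothesis (Σ ratio = 4, N = 749):
  dark-blue: 749 × 1/4 = 187.25
  light-blue: 749 × 2/4 = 374.5
  white: 749 × 1/4 = 187.25
χ² = Σ (O − E)² / E
  dark-blue: (173 − 187.25)² / 187.25 = 1.0844
  light-blue: (389 − 374.5)² / 374.5 = 0.5614
  white: (187 − 187.25)² / 187.25 = 0.0003
χ² = 1.0844 + 0.5614 + 0.0003 = 1.6461 ≈ 1.646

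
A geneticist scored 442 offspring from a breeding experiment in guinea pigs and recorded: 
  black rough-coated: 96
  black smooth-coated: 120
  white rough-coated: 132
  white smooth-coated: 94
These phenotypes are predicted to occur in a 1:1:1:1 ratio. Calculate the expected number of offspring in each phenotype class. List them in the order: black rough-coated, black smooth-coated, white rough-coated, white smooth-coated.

The 1:1:1:1 ratio has 4 parts, so with N = 442 the expected counts are:
  black rough-coated: 442 × 1/4 = 110.5
  black smooth-coated: 442 × 1/4 = 110.5
  white rough-coated: 442 × 1/4 = 110.5
  white smooth-coated: 442 × 1/4 = 110.5

110.5, 110.5, 110.5, 110.5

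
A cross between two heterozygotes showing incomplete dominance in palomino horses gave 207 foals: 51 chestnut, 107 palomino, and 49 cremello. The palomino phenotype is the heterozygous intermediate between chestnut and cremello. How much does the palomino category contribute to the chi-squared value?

0.118

With incomplete dominance, a heterozygote × heterozygote cross gives a 1:2:1 phenotypic ratio.
Total ratio parts = 4. Expected numbers out of 207:
  chestnut: 207 × 1/4 = 51.75
  palomino: 207 × 2/4 = 103.5
  cremello: 207 × 1/4 = 51.75
Contribution of palomino: (107 − 103.5)² / 103.5 = 0.1184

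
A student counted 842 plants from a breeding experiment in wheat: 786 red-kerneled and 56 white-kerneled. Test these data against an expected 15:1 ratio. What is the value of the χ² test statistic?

0.231

Expected counts for N = 842 under a 15:1 ratio (total parts = 16):
  red-kerneled: 842 × 15/16 = 789.375
  white-kerneled: 842 × 1/16 = 52.625
χ² = Σ (O − E)² / E
  red-kerneled: (786 − 789.375)² / 789.375 = 0.0144
  white-kerneled: (56 − 52.625)² / 52.625 = 0.2164
χ² = 0.0144 + 0.2164 = 0.2308 ≈ 0.231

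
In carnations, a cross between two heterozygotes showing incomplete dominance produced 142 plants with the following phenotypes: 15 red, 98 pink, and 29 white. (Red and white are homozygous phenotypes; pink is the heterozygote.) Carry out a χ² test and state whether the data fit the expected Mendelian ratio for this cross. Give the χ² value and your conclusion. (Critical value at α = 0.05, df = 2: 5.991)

23.296; not consistent

With incomplete dominance, a heterozygote × heterozygote cross gives a 1:2:1 phenotypic ratio.
Under the 1:2:1 hypothesis (Σ ratio = 4, N = 142):
  red: 142 × 1/4 = 35.5
  pink: 142 × 2/4 = 71
  white: 142 × 1/4 = 35.5
χ² = Σ (O − E)² / E
  red: (15 − 35.5)² / 35.5 = 11.8380
  pink: (98 − 71)² / 71 = 10.2676
  white: (29 − 35.5)² / 35.5 = 1.1901
χ² = 11.8380 + 10.2676 + 1.1901 = 23.2957 ≈ 23.296
Degrees of freedom = 3 − 1 = 2; critical value at α = 0.05 is 5.991.
Since 23.296 > 5.991, we reject the null hypothesis — the data do not fit the 1:2:1 ratio.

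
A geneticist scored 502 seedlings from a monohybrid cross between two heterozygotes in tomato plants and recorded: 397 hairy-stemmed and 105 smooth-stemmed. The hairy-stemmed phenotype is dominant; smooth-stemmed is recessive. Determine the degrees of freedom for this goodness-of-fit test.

1

For a monohybrid cross between heterozygotes with complete dominance, the expected phenotypic ratio is 3:1.
A goodness-of-fit test with 2 phenotype classes has df = 2 − 1 = 1.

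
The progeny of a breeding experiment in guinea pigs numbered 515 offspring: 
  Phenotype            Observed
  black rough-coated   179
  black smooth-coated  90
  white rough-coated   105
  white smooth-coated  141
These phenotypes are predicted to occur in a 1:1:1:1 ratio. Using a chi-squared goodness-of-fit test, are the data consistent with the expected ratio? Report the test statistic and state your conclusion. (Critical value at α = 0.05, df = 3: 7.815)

Total ratio parts = 4. Expected numbers out of 515:
  black rough-coated: 515 × 1/4 = 128.75
  black smooth-coated: 515 × 1/4 = 128.75
  white rough-coated: 515 × 1/4 = 128.75
  white smooth-coated: 515 × 1/4 = 128.75
χ² = Σ (O − E)² / E
  black rough-coated: (179 − 128.75)² / 128.75 = 19.6121
  black smooth-coated: (90 − 128.75)² / 128.75 = 11.6626
  white rough-coated: (105 − 128.75)² / 128.75 = 4.3811
  white smooth-coated: (141 − 128.75)² / 128.75 = 1.1655
χ² = 19.6121 + 11.6626 + 4.3811 + 1.1655 = 36.8213 ≈ 36.821
Degrees of freedom = 4 − 1 = 3; critical value at α = 0.05 is 7.815.
Since 36.821 > 7.815, we reject the null hypothesis — the data do not fit the 1:1:1:1 ratio.

36.821; not consistent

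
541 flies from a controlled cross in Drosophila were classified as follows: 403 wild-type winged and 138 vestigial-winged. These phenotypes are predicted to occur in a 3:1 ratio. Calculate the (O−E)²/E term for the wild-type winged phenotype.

Total ratio parts = 4. Expected numbers out of 541:
  wild-type winged: 541 × 3/4 = 405.75
  vestigial-winged: 541 × 1/4 = 135.25
Contribution of wild-type winged: (403 − 405.75)² / 405.75 = 0.0186

0.019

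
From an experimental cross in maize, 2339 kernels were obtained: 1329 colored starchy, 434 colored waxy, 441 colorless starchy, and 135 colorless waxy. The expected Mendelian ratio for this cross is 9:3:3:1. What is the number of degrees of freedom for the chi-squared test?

3

A goodness-of-fit test with 4 phenotype classes has df = 4 − 1 = 3.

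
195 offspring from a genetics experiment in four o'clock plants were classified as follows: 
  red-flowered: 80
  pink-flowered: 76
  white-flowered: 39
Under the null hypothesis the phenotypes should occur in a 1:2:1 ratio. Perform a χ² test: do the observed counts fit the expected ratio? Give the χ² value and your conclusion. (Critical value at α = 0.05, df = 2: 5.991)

26.723; not consistent

Expected counts for N = 195 under a 1:2:1 ratio (total parts = 4):
  red-flowered: 195 × 1/4 = 48.75
  pink-flowered: 195 × 2/4 = 97.5
  white-flowered: 195 × 1/4 = 48.75
χ² = Σ (O − E)² / E
  red-flowered: (80 − 48.75)² / 48.75 = 20.0321
  pink-flowered: (76 − 97.5)² / 97.5 = 4.7410
  white-flowered: (39 − 48.75)² / 48.75 = 1.9500
χ² = 20.0321 + 4.7410 + 1.9500 = 26.7231 ≈ 26.723
Degrees of freedom = 3 − 1 = 2; critical value at α = 0.05 is 5.991.
Since 26.723 > 5.991, we reject the null hypothesis — the data do not fit the 1:2:1 ratio.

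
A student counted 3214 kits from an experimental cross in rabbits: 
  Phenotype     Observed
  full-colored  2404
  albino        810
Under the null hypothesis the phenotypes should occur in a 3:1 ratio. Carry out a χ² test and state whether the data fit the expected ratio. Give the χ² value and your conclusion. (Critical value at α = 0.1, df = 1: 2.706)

Under the 3:1 hypothesis (Σ ratio = 4, N = 3214):
  full-colored: 3214 × 3/4 = 2410.5
  albino: 3214 × 1/4 = 803.5
χ² = Σ (O − E)² / E
  full-colored: (2404 − 2410.5)² / 2410.5 = 0.0175
  albino: (810 − 803.5)² / 803.5 = 0.0526
χ² = 0.0175 + 0.0526 = 0.0701 ≈ 0.070
Degrees of freedom = 2 − 1 = 1; critical value at α = 0.1 is 2.706.
Since 0.070 < 2.706, we fail to reject the null hypothesis — the data are consistent with the 3:1 ratio.

0.070; consistent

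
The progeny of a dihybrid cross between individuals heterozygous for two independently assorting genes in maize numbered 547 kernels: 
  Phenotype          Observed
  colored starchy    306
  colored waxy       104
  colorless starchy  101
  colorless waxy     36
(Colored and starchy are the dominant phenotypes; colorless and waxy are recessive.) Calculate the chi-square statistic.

0.149

A dihybrid F₂ with independent assortment and complete dominance at both loci gives a 9:3:3:1 phenotypic ratio.
Under the 9:3:3:1 hypothesis (Σ ratio = 16, N = 547):
  colored starchy: 547 × 9/16 = 307.6875
  colored waxy: 547 × 3/16 = 102.5625
  colorless starchy: 547 × 3/16 = 102.5625
  colorless waxy: 547 × 1/16 = 34.1875
χ² = Σ (O − E)² / E
  colored starchy: (306 − 307.6875)² / 307.6875 = 0.0093
  colored waxy: (104 − 102.5625)² / 102.5625 = 0.0201
  colorless starchy: (101 − 102.5625)² / 102.5625 = 0.0238
  colorless waxy: (36 − 34.1875)² / 34.1875 = 0.0961
χ² = 0.0093 + 0.0201 + 0.0238 + 0.0961 = 0.1493 ≈ 0.149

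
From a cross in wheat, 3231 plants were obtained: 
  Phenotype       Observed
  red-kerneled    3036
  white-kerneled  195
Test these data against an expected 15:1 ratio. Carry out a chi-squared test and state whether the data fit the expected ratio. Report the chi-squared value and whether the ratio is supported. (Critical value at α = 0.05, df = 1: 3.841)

0.254; consistent

The 15:1 ratio has 16 parts, so with N = 3231 the expected counts are:
  red-kerneled: 3231 × 15/16 = 3029.0625
  white-kerneled: 3231 × 1/16 = 201.9375
χ² = Σ (O − E)² / E
  red-kerneled: (3036 − 3029.0625)² / 3029.0625 = 0.0159
  white-kerneled: (195 − 201.9375)² / 201.9375 = 0.2383
χ² = 0.0159 + 0.2383 = 0.2542 ≈ 0.254
Degrees of freedom = 2 − 1 = 1; critical value at α = 0.05 is 3.841.
Since 0.254 < 3.841, we fail to reject the null hypothesis — the data are consistent with the 15:1 ratio.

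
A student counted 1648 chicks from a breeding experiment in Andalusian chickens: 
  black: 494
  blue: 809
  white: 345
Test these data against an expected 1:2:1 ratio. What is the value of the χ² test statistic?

Total ratio parts = 4. Expected numbers out of 1648:
  black: 1648 × 1/4 = 412
  blue: 1648 × 2/4 = 824
  white: 1648 × 1/4 = 412
χ² = Σ (O − E)² / E
  black: (494 − 412)² / 412 = 16.3204
  blue: (809 − 824)² / 824 = 0.2731
  white: (345 − 412)² / 412 = 10.8956
χ² = 16.3204 + 0.2731 + 10.8956 = 27.4891 ≈ 27.489

27.489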